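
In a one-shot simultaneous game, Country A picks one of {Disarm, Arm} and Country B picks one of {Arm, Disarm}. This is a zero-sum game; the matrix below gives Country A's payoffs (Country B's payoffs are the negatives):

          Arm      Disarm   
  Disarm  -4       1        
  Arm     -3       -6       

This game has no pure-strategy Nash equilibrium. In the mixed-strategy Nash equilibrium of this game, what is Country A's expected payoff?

For Country A to be willing to mix, Country A must be indifferent between Disarm and Arm, which pins down Country B's mix.
  Country A's payoff from Disarm: q·(-4) + (1−q)·1 = -5q + 1
  Country A's payoff from Arm: q·(-3) + (1−q)·(-6) = 3q - 6
  -5q + 1 = 3q - 6  ⇒  -8q = -7  ⇒  q = 7/8.
At equilibrium Country A is indifferent across rows, so Country A's payoff equals the payoff from Disarm: (7/8)·(-4) + (1/8)·1 = -27/8.

-27/8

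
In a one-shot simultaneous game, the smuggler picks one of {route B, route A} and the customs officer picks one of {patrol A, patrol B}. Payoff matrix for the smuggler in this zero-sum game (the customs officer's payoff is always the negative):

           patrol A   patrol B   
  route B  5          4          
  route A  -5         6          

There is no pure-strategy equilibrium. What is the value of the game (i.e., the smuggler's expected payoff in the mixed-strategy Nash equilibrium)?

v = 25/6

Set the smuggler's expected payoff from route B equal to that from route A:
  the smuggler's payoff from route B: q·5 + (1−q)·4 = q + 4
  the smuggler's payoff from route A: q·(-5) + (1−q)·6 = -11q + 6
  q + 4 = -11q + 6  ⇒  12q = 2  ⇒  q = 1/6.
The value is the smuggler's expected payoff against this mix (using route B): (1/6)·5 + (5/6)·4 = 25/6.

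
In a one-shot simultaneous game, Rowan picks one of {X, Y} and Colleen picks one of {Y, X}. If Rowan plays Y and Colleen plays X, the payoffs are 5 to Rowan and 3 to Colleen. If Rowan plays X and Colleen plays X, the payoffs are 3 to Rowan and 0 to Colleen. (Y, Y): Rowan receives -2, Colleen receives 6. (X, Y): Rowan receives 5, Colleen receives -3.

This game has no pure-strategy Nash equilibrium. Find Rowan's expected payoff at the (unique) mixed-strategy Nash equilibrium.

31/9

Set Rowan's expected payoff from X equal to that from Y:
  Rowan's payoff to X: q·5 + (1−q)·3 = 2q + 3
  Rowan's payoff to Y: q·(-2) + (1−q)·5 = -7q + 5
  2q + 3 = -7q + 5  ⇒  9q = 2  ⇒  q = 2/9.
At equilibrium Rowan is indifferent across rows, so Rowan's payoff equals the payoff from X: (2/9)·5 + (7/9)·3 = 31/9.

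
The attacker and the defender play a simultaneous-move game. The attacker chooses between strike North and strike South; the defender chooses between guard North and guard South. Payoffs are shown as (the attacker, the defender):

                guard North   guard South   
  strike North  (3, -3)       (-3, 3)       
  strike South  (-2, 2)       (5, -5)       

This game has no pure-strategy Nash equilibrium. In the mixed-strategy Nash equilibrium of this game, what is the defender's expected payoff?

For the defender to be willing to mix, the defender must be indifferent between guard North and guard South, which pins down the attacker's mix.
  the defender's payoff from guard North: p·(-3) + (1−p)·2 = -5p + 2
  the defender's payoff from guard South: p·3 + (1−p)·(-5) = 8p - 5
  -5p + 2 = 8p - 5  ⇒  -13p = -7  ⇒  p = 7/13.
At equilibrium the defender is indifferent across columns, so the defender's payoff equals the payoff from guard North: (7/13)·(-3) + (6/13)·2 = -9/13.

-9/13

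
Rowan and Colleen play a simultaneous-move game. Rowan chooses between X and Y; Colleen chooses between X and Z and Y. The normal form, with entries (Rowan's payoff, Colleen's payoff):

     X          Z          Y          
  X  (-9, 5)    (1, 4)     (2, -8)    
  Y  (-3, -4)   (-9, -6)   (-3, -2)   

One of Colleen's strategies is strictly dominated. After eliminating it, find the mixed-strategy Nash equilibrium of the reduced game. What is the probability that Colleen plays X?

q = 5/11

Colleen's strategy Z is strictly dominated by X: 5 > 4 and -4 > -6. Eliminate Z.
Rowan's indifference between X and Y determines Colleen's mixing probability q:
  Rowan's payoff from X: q·(-9) + (1−q)·2 = -11q + 2
  Rowan's payoff from Y: q·(-3) + (1−q)·(-3) = -3
  -11q + 2 = -3  ⇒  -11q = -5  ⇒  q = 5/11.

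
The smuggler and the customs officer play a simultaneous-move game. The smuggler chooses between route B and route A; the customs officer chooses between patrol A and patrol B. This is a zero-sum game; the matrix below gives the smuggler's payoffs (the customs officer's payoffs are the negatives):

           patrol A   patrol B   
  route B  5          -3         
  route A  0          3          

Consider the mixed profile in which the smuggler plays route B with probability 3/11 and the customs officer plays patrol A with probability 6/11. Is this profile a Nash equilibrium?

Check the customs officer's indifference given the smuggler's mix p = 3/11:
  payoff from patrol A = -15/11; payoff from patrol B = -15/11 — equal.
Check the smuggler's indifference given the customs officer's mix q = 6/11:
  payoff from route B = 15/11; payoff from route A = 15/11 — equal.
Both players are indifferent, so neither can profitably deviate.

Yes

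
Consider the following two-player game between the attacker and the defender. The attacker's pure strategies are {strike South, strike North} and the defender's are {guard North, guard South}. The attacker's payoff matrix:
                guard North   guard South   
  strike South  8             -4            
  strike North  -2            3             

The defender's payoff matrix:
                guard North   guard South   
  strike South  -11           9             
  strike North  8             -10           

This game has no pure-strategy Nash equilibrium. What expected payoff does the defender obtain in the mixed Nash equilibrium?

-1

Set the defender's expected payoff from guard North equal to that from guard South:
  the defender's payoff to guard North: p·(-11) + (1−p)·8 = -19p + 8
  the defender's payoff to guard South: p·9 + (1−p)·(-10) = 19p - 10
  -19p + 8 = 19p - 10  ⇒  -38p = -18  ⇒  p = 9/19.
At equilibrium the defender is indifferent across columns, so the defender's payoff equals the payoff from guard North: (9/19)·(-11) + (10/19)·8 = -1.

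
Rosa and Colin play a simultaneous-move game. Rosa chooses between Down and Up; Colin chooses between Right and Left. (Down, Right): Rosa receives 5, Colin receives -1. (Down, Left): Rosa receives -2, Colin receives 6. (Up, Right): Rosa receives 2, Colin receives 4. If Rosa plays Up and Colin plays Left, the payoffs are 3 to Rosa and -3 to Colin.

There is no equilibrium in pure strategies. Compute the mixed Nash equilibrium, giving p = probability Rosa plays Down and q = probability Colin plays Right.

In a mixed equilibrium Colin is indifferent between Right and Left; this condition fixes p.
  Colin's payoff from Right: p·(-1) + (1−p)·4 = -5p + 4
  Colin's payoff from Left: p·6 + (1−p)·(-3) = 9p - 3
  -5p + 4 = 9p - 3  ⇒  -14p = -7  ⇒  p = 1/2.
Colin's mix must leave Rosa indifferent between Down and Up.
  Rosa's payoff from Down: q·5 + (1−q)·(-2) = 7q - 2
  Rosa's payoff from Up: q·2 + (1−q)·3 = -q + 3
  7q - 2 = -q + 3  ⇒  8q = 5  ⇒  q = 5/8.

p = 1/2, q = 5/8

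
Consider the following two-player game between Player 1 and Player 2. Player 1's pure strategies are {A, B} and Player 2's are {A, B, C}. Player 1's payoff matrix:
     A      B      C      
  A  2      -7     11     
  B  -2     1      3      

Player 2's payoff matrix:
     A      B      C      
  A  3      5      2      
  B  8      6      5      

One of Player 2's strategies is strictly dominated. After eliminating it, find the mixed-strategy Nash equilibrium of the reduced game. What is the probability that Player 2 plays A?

q = 2/3

Player 2's strategy C is strictly dominated by A: 3 > 2 and 8 > 5. Eliminate C.
Player 2's mix must leave Player 1 indifferent between A and B.
  Player 1's expected payoff from A: q·2 + (1−q)·(-7) = 9q - 7
  Player 1's expected payoff from B: q·(-2) + (1−q)·1 = -3q + 1
  9q - 7 = -3q + 1  ⇒  12q = 8  ⇒  q = 2/3.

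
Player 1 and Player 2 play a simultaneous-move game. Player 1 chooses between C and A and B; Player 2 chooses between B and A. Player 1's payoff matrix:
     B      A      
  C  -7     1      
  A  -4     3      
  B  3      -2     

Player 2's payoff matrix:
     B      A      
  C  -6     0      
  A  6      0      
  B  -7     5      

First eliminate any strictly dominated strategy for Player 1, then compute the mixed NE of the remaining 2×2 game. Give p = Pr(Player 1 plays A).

p = 2/3

Player 1's strategy C is strictly dominated by A: -4 > -7 and 3 > 1. Eliminate C.
In a mixed equilibrium Player 2 is indifferent between B and A; this condition fixes p.
  Player 2's payoff from B: p·6 + (1−p)·(-7) = 13p - 7
  Player 2's payoff from A: p·0 + (1−p)·5 = -5p + 5
  13p - 7 = -5p + 5  ⇒  18p = 12  ⇒  p = 2/3.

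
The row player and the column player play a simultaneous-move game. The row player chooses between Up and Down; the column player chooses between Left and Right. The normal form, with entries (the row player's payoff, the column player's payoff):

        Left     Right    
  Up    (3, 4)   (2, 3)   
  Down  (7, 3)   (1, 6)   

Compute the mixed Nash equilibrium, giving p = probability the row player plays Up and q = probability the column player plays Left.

The column player's indifference between Left and Right determines the row player's mixing probability p:
  the column player's payoff to Left: p·4 + (1−p)·3 = p + 3
  the column player's payoff to Right: p·3 + (1−p)·6 = -3p + 6
  p + 3 = -3p + 6  ⇒  4p = 3  ⇒  p = 3/4.
The row player's indifference between Up and Down determines the column player's mixing probability q:
  the row player's expected payoff from Up: q·3 + (1−q)·2 = q + 2
  the row player's expected payoff from Down: q·7 + (1−q)·1 = 6q + 1
  q + 2 = 6q + 1  ⇒  -5q = -1  ⇒  q = 1/5.

p = 3/4, q = 1/5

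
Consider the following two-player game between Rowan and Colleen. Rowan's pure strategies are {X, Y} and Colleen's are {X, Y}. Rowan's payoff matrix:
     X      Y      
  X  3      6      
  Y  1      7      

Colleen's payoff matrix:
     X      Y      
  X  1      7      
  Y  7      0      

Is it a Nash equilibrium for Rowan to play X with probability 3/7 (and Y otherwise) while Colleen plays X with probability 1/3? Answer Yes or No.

Given Rowan's mix p = 3/7, Colleen's payoff from X is 31/7 but from Y is 3. Colleen strictly prefers X, so Colleen would not mix.
So the proposed profile is not a Nash equilibrium.

No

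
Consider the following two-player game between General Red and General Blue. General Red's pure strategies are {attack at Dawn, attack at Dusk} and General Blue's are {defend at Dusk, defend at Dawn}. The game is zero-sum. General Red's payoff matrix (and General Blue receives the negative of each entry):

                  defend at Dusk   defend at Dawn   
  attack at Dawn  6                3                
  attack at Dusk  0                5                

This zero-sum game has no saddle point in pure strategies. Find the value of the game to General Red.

v = 15/4

General Blue's mix must leave General Red indifferent between attack at Dawn and attack at Dusk.
  General Red's payoff from attack at Dawn: q·6 + (1−q)·3 = 3q + 3
  General Red's payoff from attack at Dusk: q·0 + (1−q)·5 = -5q + 5
  3q + 3 = -5q + 5  ⇒  8q = 2  ⇒  q = 1/4.
The value is General Red's expected payoff against this mix (using attack at Dawn): (1/4)·6 + (3/4)·3 = 15/4.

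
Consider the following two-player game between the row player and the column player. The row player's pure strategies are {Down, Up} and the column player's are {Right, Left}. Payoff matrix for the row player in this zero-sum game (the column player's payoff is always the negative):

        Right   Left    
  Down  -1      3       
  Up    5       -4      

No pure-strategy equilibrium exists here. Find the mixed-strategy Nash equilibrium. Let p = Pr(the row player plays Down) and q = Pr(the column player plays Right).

The row player's mix must leave the column player indifferent between Right and Left.
  the column player's expected payoff from Right: p·1 + (1−p)·(-5) = 6p - 5
  the column player's expected payoff from Left: p·(-3) + (1−p)·4 = -7p + 4
  6p - 5 = -7p + 4  ⇒  13p = 9  ⇒  p = 9/13.
Set the row player's expected payoff from Down equal to that from Up:
  the row player's expected payoff from Down: q·(-1) + (1−q)·3 = -4q + 3
  the row player's expected payoff from Up: q·5 + (1−q)·(-4) = 9q - 4
  -4q + 3 = 9q - 4  ⇒  -13q = -7  ⇒  q = 7/13.

p = 9/13, q = 7/13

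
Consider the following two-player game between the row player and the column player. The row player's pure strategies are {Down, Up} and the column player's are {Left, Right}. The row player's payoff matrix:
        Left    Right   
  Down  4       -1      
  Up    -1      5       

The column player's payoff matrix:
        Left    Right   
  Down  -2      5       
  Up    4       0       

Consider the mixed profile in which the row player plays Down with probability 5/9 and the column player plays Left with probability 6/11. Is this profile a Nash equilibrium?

No

Given the row player's mix p = 5/9, the column player's payoff from Left is 2/3 but from Right is 25/9. The column player strictly prefers Right, so the column player would not mix.
So the proposed profile is not a Nash equilibrium.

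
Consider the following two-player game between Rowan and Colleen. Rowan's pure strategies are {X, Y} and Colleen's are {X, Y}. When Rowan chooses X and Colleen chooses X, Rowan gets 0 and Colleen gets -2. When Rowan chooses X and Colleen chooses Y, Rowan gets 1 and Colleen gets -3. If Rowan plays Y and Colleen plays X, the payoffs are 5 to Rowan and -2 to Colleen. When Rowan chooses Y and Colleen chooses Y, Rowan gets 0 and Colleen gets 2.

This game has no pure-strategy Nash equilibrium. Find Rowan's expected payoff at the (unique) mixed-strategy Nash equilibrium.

5/6

For Rowan to be willing to mix, Rowan must be indifferent between X and Y, which pins down Colleen's mix.
  Rowan's payoff from X: q·0 + (1−q)·1 = -q + 1
  Rowan's payoff from Y: q·5 + (1−q)·0 = 5q
  -q + 1 = 5q  ⇒  -6q = -1  ⇒  q = 1/6.
At equilibrium Rowan is indifferent across rows, so Rowan's payoff equals the payoff from X: (1/6)·0 + (5/6)·1 = 5/6.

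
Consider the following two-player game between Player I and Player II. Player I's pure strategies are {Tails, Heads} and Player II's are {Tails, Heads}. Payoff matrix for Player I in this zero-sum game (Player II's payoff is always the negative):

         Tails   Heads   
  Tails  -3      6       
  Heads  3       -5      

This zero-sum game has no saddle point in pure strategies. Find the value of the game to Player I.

v = 3/17

Set Player I's expected payoff from Tails equal to that from Heads:
  Player I's expected payoff from Tails: q·(-3) + (1−q)·6 = -9q + 6
  Player I's expected payoff from Heads: q·3 + (1−q)·(-5) = 8q - 5
  -9q + 6 = 8q - 5  ⇒  -17q = -11  ⇒  q = 11/17.
The value is Player I's expected payoff against this mix (using Tails): (11/17)·(-3) + (6/17)·6 = 3/17.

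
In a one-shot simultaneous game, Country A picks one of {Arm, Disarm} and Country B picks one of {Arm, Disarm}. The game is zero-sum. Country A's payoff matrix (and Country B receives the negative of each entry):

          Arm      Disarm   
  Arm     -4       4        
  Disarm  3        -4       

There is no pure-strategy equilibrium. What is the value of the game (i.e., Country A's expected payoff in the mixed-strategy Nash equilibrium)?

v = -4/15

For Country A to be willing to mix, Country A must be indifferent between Arm and Disarm, which pins down Country B's mix.
  Country A's expected payoff from Arm: q·(-4) + (1−q)·4 = -8q + 4
  Country A's expected payoff from Disarm: q·3 + (1−q)·(-4) = 7q - 4
  -8q + 4 = 7q - 4  ⇒  -15q = -8  ⇒  q = 8/15.
The value is Country A's expected payoff against this mix (using Arm): (8/15)·(-4) + (7/15)·4 = -4/15.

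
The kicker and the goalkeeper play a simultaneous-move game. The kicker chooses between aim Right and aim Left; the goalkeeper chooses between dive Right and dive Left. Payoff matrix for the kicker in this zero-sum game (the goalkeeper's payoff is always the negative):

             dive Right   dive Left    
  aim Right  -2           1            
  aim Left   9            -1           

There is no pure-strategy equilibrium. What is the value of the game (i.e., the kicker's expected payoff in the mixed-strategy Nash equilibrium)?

v = 7/13

The kicker's indifference between aim Right and aim Left determines the goalkeeper's mixing probability q:
  the kicker's payoff from aim Right: q·(-2) + (1−q)·1 = -3q + 1
  the kicker's payoff from aim Left: q·9 + (1−q)·(-1) = 10q - 1
  -3q + 1 = 10q - 1  ⇒  -13q = -2  ⇒  q = 2/13.
The value is the kicker's expected payoff against this mix (using aim Right): (2/13)·(-2) + (11/13)·1 = 7/13.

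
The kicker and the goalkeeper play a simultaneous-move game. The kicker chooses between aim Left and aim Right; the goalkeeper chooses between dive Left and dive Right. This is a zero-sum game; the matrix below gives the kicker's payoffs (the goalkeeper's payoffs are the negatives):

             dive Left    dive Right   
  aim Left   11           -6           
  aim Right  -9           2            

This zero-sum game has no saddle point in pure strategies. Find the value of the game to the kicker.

For the kicker to be willing to mix, the kicker must be indifferent between aim Left and aim Right, which pins down the goalkeeper's mix.
  the kicker's payoff from aim Left: q·11 + (1−q)·(-6) = 17q - 6
  the kicker's payoff from aim Right: q·(-9) + (1−q)·2 = -11q + 2
  17q - 6 = -11q + 2  ⇒  28q = 8  ⇒  q = 2/7.
The value is the kicker's expected payoff against this mix (using aim Left): (2/7)·11 + (5/7)·(-6) = -8/7.

v = -8/7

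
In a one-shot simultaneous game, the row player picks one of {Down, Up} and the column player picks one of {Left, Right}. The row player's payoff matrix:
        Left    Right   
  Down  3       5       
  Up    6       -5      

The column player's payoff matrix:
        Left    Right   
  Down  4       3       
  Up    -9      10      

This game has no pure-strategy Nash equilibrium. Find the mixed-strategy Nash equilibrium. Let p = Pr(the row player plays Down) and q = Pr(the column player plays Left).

p = 19/20, q = 10/13

For the column player to be willing to mix, the column player must be indifferent between Left and Right, which pins down the row player's mix.
  the column player's expected payoff from Left: p·4 + (1−p)·(-9) = 13p - 9
  the column player's expected payoff from Right: p·3 + (1−p)·10 = -7p + 10
  13p - 9 = -7p + 10  ⇒  20p = 19  ⇒  p = 19/20.
The row player's indifference between Down and Up determines the column player's mixing probability q:
  the row player's payoff to Down: q·3 + (1−q)·5 = -2q + 5
  the row player's payoff to Up: q·6 + (1−q)·(-5) = 11q - 5
  -2q + 5 = 11q - 5  ⇒  -13q = -10  ⇒  q = 10/13.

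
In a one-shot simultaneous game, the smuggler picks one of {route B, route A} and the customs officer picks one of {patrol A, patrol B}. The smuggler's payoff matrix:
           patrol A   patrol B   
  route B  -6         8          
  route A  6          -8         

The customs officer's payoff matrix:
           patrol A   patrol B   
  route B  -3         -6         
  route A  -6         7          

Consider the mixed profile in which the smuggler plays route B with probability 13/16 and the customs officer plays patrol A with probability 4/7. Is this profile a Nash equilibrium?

Yes

Check the customs officer's indifference given the smuggler's mix p = 13/16:
  payoff from patrol A = -57/16; payoff from patrol B = -57/16 — equal.
Check the smuggler's indifference given the customs officer's mix q = 4/7:
  payoff from route B = 0; payoff from route A = 0 — equal.
Both players are indifferent, so neither can profitably deviate.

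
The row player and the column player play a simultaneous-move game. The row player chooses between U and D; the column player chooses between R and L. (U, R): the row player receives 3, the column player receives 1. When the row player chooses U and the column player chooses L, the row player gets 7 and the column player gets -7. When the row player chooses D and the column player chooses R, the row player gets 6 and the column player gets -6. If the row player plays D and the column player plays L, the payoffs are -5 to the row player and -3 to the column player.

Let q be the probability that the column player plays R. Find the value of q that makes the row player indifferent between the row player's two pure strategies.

The column player's mix must leave the row player indifferent between U and D.
  the row player's expected payoff from U: q·3 + (1−q)·7 = -4q + 7
  the row player's expected payoff from D: q·6 + (1−q)·(-5) = 11q - 5
  -4q + 7 = 11q - 5  ⇒  -15q = -12  ⇒  q = 4/5.

q = 4/5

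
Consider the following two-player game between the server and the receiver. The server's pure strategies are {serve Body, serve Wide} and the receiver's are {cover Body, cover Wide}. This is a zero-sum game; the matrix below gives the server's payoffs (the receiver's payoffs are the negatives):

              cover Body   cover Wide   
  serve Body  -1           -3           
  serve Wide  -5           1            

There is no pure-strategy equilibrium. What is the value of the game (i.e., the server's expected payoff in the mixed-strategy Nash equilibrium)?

v = -2

For the server to be willing to mix, the server must be indifferent between serve Body and serve Wide, which pins down the receiver's mix.
  the server's payoff to serve Body: q·(-1) + (1−q)·(-3) = 2q - 3
  the server's payoff to serve Wide: q·(-5) + (1−q)·1 = -6q + 1
  2q - 3 = -6q + 1  ⇒  8q = 4  ⇒  q = 1/2.
The value is the server's expected payoff against this mix (using serve Body): (1/2)·(-1) + (1/2)·(-3) = -2.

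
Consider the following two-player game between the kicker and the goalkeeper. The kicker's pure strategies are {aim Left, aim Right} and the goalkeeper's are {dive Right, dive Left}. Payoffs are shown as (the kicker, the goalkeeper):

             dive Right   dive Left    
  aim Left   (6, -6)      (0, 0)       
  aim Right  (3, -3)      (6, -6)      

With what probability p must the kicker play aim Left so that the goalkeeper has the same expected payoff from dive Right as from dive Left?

p = 1/3

The goalkeeper's indifference between dive Right and dive Left determines the kicker's mixing probability p:
  the goalkeeper's payoff to dive Right: p·(-6) + (1−p)·(-3) = -3p - 3
  the goalkeeper's payoff to dive Left: p·0 + (1−p)·(-6) = 6p - 6
  -3p - 3 = 6p - 6  ⇒  -9p = -3  ⇒  p = 1/3.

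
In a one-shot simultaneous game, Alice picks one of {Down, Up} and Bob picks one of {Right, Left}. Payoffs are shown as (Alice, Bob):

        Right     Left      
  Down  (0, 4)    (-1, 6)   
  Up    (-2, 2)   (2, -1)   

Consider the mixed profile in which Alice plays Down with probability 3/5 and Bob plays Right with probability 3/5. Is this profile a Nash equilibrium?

Check Bob's indifference given Alice's mix p = 3/5:
  payoff from Right = 16/5; payoff from Left = 16/5 — equal.
Check Alice's indifference given Bob's mix q = 3/5:
  payoff from Down = -2/5; payoff from Up = -2/5 — equal.
Both players are indifferent, so neither can profitably deviate.

Yes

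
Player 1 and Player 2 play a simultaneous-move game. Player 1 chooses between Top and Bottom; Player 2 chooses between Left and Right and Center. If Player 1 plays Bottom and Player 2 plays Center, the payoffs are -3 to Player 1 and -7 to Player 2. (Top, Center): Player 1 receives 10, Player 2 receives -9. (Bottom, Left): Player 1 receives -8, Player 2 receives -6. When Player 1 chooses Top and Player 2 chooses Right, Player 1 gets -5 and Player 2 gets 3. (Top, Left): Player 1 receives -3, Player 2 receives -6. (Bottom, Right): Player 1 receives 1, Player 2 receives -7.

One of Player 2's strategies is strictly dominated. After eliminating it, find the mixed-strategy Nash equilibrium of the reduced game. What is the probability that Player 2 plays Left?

q = 6/11

Player 2's strategy Center is strictly dominated by Left: -6 > -9 and -6 > -7. Eliminate Center.
For Player 1 to be willing to mix, Player 1 must be indifferent between Top and Bottom, which pins down Player 2's mix.
  Player 1's expected payoff from Top: q·(-3) + (1−q)·(-5) = 2q - 5
  Player 1's expected payoff from Bottom: q·(-8) + (1−q)·1 = -9q + 1
  2q - 5 = -9q + 1  ⇒  11q = 6  ⇒  q = 6/11.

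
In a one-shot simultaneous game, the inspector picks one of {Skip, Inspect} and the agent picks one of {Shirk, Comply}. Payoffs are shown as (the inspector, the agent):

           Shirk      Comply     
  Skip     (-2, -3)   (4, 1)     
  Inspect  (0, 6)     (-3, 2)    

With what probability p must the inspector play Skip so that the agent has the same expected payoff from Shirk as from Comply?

In a mixed equilibrium the agent is indifferent between Shirk and Comply; this condition fixes p.
  the agent's payoff to Shirk: p·(-3) + (1−p)·6 = -9p + 6
  the agent's payoff to Comply: p·1 + (1−p)·2 = -p + 2
  -9p + 6 = -p + 2  ⇒  -8p = -4  ⇒  p = 1/2.

p = 1/2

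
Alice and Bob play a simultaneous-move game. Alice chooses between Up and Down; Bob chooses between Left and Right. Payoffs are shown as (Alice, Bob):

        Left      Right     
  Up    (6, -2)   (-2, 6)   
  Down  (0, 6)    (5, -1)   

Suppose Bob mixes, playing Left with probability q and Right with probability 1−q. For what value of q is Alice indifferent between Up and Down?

q = 7/13

For Alice to be willing to mix, Alice must be indifferent between Up and Down, which pins down Bob's mix.
  Alice's expected payoff from Up: q·6 + (1−q)·(-2) = 8q - 2
  Alice's expected payoff from Down: q·0 + (1−q)·5 = -5q + 5
  8q - 2 = -5q + 5  ⇒  13q = 7  ⇒  q = 7/13.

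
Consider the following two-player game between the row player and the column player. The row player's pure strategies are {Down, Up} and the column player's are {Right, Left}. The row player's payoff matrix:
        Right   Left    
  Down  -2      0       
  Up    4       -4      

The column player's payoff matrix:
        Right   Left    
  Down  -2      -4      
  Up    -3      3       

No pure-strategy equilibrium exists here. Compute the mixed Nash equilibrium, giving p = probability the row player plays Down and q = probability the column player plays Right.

In a mixed equilibrium the column player is indifferent between Right and Left; this condition fixes p.
  the column player's payoff from Right: p·(-2) + (1−p)·(-3) = p - 3
  the column player's payoff from Left: p·(-4) + (1−p)·3 = -7p + 3
  p - 3 = -7p + 3  ⇒  8p = 6  ⇒  p = 3/4.
Set the row player's expected payoff from Down equal to that from Up:
  the row player's payoff to Down: q·(-2) + (1−q)·0 = -2q
  the row player's payoff to Up: q·4 + (1−q)·(-4) = 8q - 4
  -2q = 8q - 4  ⇒  -10q = -4  ⇒  q = 2/5.

p = 3/4, q = 2/5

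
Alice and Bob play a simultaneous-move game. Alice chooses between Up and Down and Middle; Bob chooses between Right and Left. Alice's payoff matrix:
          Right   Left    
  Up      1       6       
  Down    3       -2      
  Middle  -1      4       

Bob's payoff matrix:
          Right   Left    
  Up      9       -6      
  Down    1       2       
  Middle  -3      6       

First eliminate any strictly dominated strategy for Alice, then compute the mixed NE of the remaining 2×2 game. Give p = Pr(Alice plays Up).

Alice's strategy Middle is strictly dominated by Up: 1 > -1 and 6 > 4. Eliminate Middle.
In a mixed equilibrium Bob is indifferent between Right and Left; this condition fixes p.
  Bob's payoff from Right: p·9 + (1−p)·1 = 8p + 1
  Bob's payoff from Left: p·(-6) + (1−p)·2 = -8p + 2
  8p + 1 = -8p + 2  ⇒  16p = 1  ⇒  p = 1/16.

p = 1/16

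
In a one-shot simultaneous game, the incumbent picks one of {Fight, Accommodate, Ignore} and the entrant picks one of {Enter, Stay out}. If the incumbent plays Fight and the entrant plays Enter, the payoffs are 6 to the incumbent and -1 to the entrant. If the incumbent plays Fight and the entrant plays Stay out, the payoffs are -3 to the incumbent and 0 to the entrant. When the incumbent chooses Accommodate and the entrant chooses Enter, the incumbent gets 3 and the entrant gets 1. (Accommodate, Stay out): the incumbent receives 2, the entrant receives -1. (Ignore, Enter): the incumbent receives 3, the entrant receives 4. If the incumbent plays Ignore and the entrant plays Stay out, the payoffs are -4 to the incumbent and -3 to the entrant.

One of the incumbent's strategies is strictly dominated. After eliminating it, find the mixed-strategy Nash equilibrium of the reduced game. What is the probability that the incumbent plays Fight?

p = 2/3

The incumbent's strategy Ignore is strictly dominated by Fight: 6 > 3 and -3 > -4. Eliminate Ignore.
The entrant's indifference between Enter and Stay out determines the incumbent's mixing probability p:
  the entrant's expected payoff from Enter: p·(-1) + (1−p)·1 = -2p + 1
  the entrant's expected payoff from Stay out: p·0 + (1−p)·(-1) = p - 1
  -2p + 1 = p - 1  ⇒  -3p = -2  ⇒  p = 2/3.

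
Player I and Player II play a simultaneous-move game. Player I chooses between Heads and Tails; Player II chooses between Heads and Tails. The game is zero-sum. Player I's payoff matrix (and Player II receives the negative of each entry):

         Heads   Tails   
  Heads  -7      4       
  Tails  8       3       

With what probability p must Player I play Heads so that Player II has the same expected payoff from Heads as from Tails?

For Player II to be willing to mix, Player II must be indifferent between Heads and Tails, which pins down Player I's mix.
  Player II's expected payoff from Heads: p·7 + (1−p)·(-8) = 15p - 8
  Player II's expected payoff from Tails: p·(-4) + (1−p)·(-3) = -p - 3
  15p - 8 = -p - 3  ⇒  16p = 5  ⇒  p = 5/16.

p = 5/16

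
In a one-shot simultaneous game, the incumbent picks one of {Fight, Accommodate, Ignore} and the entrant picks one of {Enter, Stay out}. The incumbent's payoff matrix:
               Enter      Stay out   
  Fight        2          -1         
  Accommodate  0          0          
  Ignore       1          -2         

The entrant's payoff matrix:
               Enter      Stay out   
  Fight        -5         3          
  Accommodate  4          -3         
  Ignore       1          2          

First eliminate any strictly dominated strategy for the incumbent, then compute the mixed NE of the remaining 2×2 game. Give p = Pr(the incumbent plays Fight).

The incumbent's strategy Ignore is strictly dominated by Fight: 2 > 1 and -1 > -2. Eliminate Ignore.
The entrant's indifference between Enter and Stay out determines the incumbent's mixing probability p:
  the entrant's payoff to Enter: p·(-5) + (1−p)·4 = -9p + 4
  the entrant's payoff to Stay out: p·3 + (1−p)·(-3) = 6p - 3
  -9p + 4 = 6p - 3  ⇒  -15p = -7  ⇒  p = 7/15.

p = 7/15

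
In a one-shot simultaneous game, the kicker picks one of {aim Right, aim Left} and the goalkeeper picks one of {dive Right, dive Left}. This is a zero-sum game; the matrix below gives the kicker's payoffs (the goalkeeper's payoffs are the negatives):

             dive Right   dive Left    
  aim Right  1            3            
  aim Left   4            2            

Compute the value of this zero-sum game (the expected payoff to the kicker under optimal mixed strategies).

v = 5/2

The kicker's indifference between aim Right and aim Left determines the goalkeeper's mixing probability q:
  the kicker's payoff to aim Right: q·1 + (1−q)·3 = -2q + 3
  the kicker's payoff to aim Left: q·4 + (1−q)·2 = 2q + 2
  -2q + 3 = 2q + 2  ⇒  -4q = -1  ⇒  q = 1/4.
The value is the kicker's expected payoff against this mix (using aim Right): (1/4)·1 + (3/4)·3 = 5/2.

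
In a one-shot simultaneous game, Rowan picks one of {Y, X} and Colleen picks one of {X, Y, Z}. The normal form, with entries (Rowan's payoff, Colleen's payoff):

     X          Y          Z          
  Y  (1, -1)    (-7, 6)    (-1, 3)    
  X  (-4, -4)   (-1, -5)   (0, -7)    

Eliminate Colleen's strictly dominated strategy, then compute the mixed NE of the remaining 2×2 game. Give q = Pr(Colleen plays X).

Colleen's strategy Z is strictly dominated by Y: 6 > 3 and -5 > -7. Eliminate Z.
Set Rowan's expected payoff from Y equal to that from X:
  Rowan's payoff to Y: q·1 + (1−q)·(-7) = 8q - 7
  Rowan's payoff to X: q·(-4) + (1−q)·(-1) = -3q - 1
  8q - 7 = -3q - 1  ⇒  11q = 6  ⇒  q = 6/11.

q = 6/11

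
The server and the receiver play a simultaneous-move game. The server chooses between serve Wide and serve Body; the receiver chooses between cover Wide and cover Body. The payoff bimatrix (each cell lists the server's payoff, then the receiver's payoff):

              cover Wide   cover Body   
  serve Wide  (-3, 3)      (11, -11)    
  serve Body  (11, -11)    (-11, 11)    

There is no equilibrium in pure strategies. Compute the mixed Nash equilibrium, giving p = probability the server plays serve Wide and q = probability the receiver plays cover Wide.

In a mixed equilibrium the receiver is indifferent between cover Wide and cover Body; this condition fixes p.
  the receiver's payoff to cover Wide: p·3 + (1−p)·(-11) = 14p - 11
  the receiver's payoff to cover Body: p·(-11) + (1−p)·11 = -22p + 11
  14p - 11 = -22p + 11  ⇒  36p = 22  ⇒  p = 11/18.
In a mixed equilibrium the server is indifferent between serve Wide and serve Body; this condition fixes q.
  the server's payoff from serve Wide: q·(-3) + (1−q)·11 = -14q + 11
  the server's payoff from serve Body: q·11 + (1−q)·(-11) = 22q - 11
  -14q + 11 = 22q - 11  ⇒  -36q = -22  ⇒  q = 11/18.

p = 11/18, q = 11/18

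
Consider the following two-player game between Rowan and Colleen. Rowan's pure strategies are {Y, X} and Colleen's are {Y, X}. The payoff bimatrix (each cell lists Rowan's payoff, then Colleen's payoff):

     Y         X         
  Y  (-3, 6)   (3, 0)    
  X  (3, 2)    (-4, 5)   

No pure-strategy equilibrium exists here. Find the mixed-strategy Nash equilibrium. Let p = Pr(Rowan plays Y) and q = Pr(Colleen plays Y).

p = 1/3, q = 7/13

In a mixed equilibrium Colleen is indifferent between Y and X; this condition fixes p.
  Colleen's expected payoff from Y: p·6 + (1−p)·2 = 4p + 2
  Colleen's expected payoff from X: p·0 + (1−p)·5 = -5p + 5
  4p + 2 = -5p + 5  ⇒  9p = 3  ⇒  p = 1/3.
Rowan's indifference between Y and X determines Colleen's mixing probability q:
  Rowan's payoff to Y: q·(-3) + (1−q)·3 = -6q + 3
  Rowan's payoff to X: q·3 + (1−q)·(-4) = 7q - 4
  -6q + 3 = 7q - 4  ⇒  -13q = -7  ⇒  q = 7/13.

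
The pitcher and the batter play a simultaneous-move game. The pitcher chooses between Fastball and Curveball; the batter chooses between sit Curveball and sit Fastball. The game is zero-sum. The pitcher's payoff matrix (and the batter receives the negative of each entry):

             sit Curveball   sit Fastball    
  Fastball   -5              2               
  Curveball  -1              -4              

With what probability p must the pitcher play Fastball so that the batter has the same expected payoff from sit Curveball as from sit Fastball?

Set the batter's expected payoff from sit Curveball equal to that from sit Fastball:
  the batter's expected payoff from sit Curveball: p·5 + (1−p)·1 = 4p + 1
  the batter's expected payoff from sit Fastball: p·(-2) + (1−p)·4 = -6p + 4
  4p + 1 = -6p + 4  ⇒  10p = 3  ⇒  p = 3/10.

p = 3/10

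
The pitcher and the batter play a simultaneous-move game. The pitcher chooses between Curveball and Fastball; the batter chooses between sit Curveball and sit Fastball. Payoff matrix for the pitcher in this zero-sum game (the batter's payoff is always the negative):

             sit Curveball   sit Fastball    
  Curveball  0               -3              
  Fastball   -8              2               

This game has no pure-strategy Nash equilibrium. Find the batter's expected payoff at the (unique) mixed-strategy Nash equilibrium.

The batter's indifference between sit Curveball and sit Fastball determines the pitcher's mixing probability p:
  the batter's expected payoff from sit Curveball: p·0 + (1−p)·8 = -8p + 8
  the batter's expected payoff from sit Fastball: p·3 + (1−p)·(-2) = 5p - 2
  -8p + 8 = 5p - 2  ⇒  -13p = -10  ⇒  p = 10/13.
At equilibrium the batter is indifferent across columns, so the batter's payoff equals the payoff from sit Curveball: (10/13)·0 + (3/13)·8 = 24/13.

24/13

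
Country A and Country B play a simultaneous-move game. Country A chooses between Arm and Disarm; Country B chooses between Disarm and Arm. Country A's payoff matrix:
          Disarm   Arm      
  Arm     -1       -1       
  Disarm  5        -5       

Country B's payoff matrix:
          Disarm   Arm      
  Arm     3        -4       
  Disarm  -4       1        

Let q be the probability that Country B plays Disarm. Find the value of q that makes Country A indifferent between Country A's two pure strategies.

Country B's mix must leave Country A indifferent between Arm and Disarm.
  Country A's expected payoff from Arm: q·(-1) + (1−q)·(-1) = -1
  Country A's expected payoff from Disarm: q·5 + (1−q)·(-5) = 10q - 5
  -1 = 10q - 5  ⇒  -10q = -4  ⇒  q = 2/5.

q = 2/5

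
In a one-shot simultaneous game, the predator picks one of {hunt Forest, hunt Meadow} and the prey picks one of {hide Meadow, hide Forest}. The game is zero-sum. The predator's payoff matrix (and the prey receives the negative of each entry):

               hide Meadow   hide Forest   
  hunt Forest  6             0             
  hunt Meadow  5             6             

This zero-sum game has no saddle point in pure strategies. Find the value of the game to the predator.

The predator's indifference between hunt Forest and hunt Meadow determines the prey's mixing probability q:
  the predator's expected payoff from hunt Forest: q·6 + (1−q)·0 = 6q
  the predator's expected payoff from hunt Meadow: q·5 + (1−q)·6 = -q + 6
  6q = -q + 6  ⇒  7q = 6  ⇒  q = 6/7.
The value is the predator's expected payoff against this mix (using hunt Forest): (6/7)·6 + (1/7)·0 = 36/7.

v = 36/7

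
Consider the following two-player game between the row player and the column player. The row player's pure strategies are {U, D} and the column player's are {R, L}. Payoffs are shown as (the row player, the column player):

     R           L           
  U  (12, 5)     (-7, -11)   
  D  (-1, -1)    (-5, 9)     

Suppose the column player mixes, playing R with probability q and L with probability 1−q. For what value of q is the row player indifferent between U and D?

For the row player to be willing to mix, the row player must be indifferent between U and D, which pins down the column player's mix.
  the row player's payoff from U: q·12 + (1−q)·(-7) = 19q - 7
  the row player's payoff from D: q·(-1) + (1−q)·(-5) = 4q - 5
  19q - 7 = 4q - 5  ⇒  15q = 2  ⇒  q = 2/15.

q = 2/15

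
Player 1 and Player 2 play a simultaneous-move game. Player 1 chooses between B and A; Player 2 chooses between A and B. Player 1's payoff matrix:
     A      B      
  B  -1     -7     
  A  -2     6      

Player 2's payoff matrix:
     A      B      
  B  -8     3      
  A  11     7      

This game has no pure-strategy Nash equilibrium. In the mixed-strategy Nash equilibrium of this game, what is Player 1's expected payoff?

Player 1's indifference between B and A determines Player 2's mixing probability q:
  Player 1's payoff to B: q·(-1) + (1−q)·(-7) = 6q - 7
  Player 1's payoff to A: q·(-2) + (1−q)·6 = -8q + 6
  6q - 7 = -8q + 6  ⇒  14q = 13  ⇒  q = 13/14.
At equilibrium Player 1 is indifferent across rows, so Player 1's payoff equals the payoff from B: (13/14)·(-1) + (1/14)·(-7) = -10/7.

-10/7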